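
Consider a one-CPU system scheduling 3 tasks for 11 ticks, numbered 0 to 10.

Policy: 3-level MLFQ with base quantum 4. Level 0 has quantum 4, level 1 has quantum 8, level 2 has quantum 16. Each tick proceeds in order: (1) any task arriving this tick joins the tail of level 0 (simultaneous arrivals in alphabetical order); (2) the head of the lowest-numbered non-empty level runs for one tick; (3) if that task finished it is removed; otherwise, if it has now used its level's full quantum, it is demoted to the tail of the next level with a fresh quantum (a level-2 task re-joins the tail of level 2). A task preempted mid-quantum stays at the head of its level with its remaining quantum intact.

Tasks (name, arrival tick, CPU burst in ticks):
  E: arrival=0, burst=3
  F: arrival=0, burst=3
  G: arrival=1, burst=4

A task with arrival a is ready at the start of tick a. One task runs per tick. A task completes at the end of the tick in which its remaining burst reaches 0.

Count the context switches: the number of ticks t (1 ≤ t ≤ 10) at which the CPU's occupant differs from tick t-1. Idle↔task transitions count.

context switches = 3

t=0: L0/L1/L2 = EF/-/- → run E
t=1: L0/L1/L2 = EFG/-/- → run E
t=2: L0/L1/L2 = EFG/-/- → run E
t=3: L0/L1/L2 = FG/-/- → run F
t=4: L0/L1/L2 = FG/-/- → run F
t=5: L0/L1/L2 = FG/-/- → run F
t=6: L0/L1/L2 = G/-/- → run G
t=7: L0/L1/L2 = G/-/- → run G
t=8: L0/L1/L2 = G/-/- → run G
t=9: L0/L1/L2 = G/-/- → run G
t=10: (idle)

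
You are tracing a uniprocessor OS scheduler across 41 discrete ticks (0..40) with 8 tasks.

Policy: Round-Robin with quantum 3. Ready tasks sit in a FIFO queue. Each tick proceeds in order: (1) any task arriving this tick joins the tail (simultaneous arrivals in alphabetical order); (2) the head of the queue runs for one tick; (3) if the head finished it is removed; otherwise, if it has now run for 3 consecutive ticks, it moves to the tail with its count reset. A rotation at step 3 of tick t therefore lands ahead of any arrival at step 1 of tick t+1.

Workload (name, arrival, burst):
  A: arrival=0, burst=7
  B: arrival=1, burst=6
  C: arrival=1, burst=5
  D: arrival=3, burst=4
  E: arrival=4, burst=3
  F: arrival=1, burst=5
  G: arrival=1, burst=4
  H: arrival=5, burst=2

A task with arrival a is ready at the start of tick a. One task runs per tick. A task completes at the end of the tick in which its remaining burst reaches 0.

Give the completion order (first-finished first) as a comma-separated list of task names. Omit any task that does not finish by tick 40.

completion order = E, H, B, C, F, G, A, D

t=0: queue=[A] q_used=0 → run A
t=1: queue=[A,B,C,F,G] q_used=1 → run A
t=2: queue=[A,B,C,F,G] q_used=2 → run A
t=3: queue=[B,C,F,G,A,D] q_used=0 → run B
t=4: queue=[B,C,F,G,A,D,E] q_used=1 → run B
t=5: queue=[B,C,F,G,A,D,E,H] q_used=2 → run B
t=6: queue=[C,F,G,A,D,E,H,B] q_used=0 → run C
t=7: queue=[C,F,G,A,D,E,H,B] q_used=1 → run C
t=8: queue=[C,F,G,A,D,E,H,B] q_used=2 → run C
t=9: queue=[F,G,A,D,E,H,B,C] q_used=0 → run F
t=10: queue=[F,G,A,D,E,H,B,C] q_used=1 → run F
t=11: queue=[F,G,A,D,E,H,B,C] q_used=2 → run F
t=12: queue=[G,A,D,E,H,B,C,F] q_used=0 → run G
t=13: queue=[G,A,D,E,H,B,C,F] q_used=1 → run G
t=14: queue=[G,A,D,E,H,B,C,F] q_used=2 → run G
t=15: queue=[A,D,E,H,B,C,F,G] q_used=0 → run A
t=16: queue=[A,D,E,H,B,C,F,G] q_used=1 → run A
t=17: queue=[A,D,E,H,B,C,F,G] q_used=2 → run A
t=18: queue=[D,E,H,B,C,F,G,A] q_used=0 → run D
t=19: queue=[D,E,H,B,C,F,G,A] q_used=1 → run D
t=20: queue=[D,E,H,B,C,F,G,A] q_used=2 → run D
t=21: queue=[E,H,B,C,F,G,A,D] q_used=0 → run E
t=22: queue=[E,H,B,C,F,G,A,D] q_used=1 → run E
t=23: queue=[E,H,B,C,F,G,A,D] q_used=2 → run E
t=24: queue=[H,B,C,F,G,A,D] q_used=0 → run H
t=25: queue=[H,B,C,F,G,A,D] q_used=1 → run H
t=26: queue=[B,C,F,G,A,D] q_used=0 → run B
t=27: queue=[B,C,F,G,A,D] q_used=1 → run B
t=28: queue=[B,C,F,G,A,D] q_used=2 → run B
t=29: queue=[C,F,G,A,D] q_used=0 → run C
t=30: queue=[C,F,G,A,D] q_used=1 → run C
t=31: queue=[F,G,A,D] q_used=0 → run F
t=32: queue=[F,G,A,D] q_used=1 → run F
t=33: queue=[G,A,D] q_used=0 → run G
t=34: queue=[A,D] q_used=0 → run A
t=35: queue=[D] q_used=0 → run D
t=36: (idle)
t=37: (idle)
t=38: (idle)
t=39: (idle)
t=40: (idle)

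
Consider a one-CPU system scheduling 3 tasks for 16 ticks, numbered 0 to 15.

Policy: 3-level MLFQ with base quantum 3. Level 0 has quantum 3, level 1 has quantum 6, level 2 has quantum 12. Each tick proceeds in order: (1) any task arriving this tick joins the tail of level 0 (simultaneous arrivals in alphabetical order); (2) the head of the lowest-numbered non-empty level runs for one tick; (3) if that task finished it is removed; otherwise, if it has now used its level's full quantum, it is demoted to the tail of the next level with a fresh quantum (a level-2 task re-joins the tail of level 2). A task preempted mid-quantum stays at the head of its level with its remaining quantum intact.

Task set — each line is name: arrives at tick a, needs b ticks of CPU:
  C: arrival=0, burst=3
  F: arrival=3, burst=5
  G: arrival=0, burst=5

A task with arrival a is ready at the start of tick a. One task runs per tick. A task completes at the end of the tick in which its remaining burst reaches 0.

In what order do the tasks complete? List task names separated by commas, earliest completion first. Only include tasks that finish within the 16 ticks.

t=0: L0/L1/L2 = CG/-/- → run C
t=1: L0/L1/L2 = CG/-/- → run C
t=2: L0/L1/L2 = CG/-/- → run C
t=3: L0/L1/L2 = GF/-/- → run G
t=4: L0/L1/L2 = GF/-/- → run G
t=5: L0/L1/L2 = GF/-/- → run G
t=6: L0/L1/L2 = F/G/- → run F
t=7: L0/L1/L2 = F/G/- → run F
t=8: L0/L1/L2 = F/G/- → run F
t=9: L0/L1/L2 = -/GF/- → run G
t=10: L0/L1/L2 = -/GF/- → run G
t=11: L0/L1/L2 = -/F/- → run F
t=12: L0/L1/L2 = -/F/- → run F
t=13: (idle)
t=14: (idle)
t=15: (idle)

completion order = C, G, F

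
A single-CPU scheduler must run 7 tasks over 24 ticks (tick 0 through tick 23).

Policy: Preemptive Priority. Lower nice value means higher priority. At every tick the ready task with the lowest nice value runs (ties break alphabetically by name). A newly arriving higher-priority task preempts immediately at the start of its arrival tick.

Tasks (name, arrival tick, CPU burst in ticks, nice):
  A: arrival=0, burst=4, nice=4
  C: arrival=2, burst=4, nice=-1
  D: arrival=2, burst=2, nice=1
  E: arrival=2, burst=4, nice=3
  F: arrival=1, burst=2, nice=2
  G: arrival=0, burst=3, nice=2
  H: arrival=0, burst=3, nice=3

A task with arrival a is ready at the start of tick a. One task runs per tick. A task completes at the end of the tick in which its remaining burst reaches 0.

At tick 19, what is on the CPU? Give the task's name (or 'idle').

running at tick 19 = A

t=0: ready={A,G,H} → run G
t=1: ready={A,F,G,H} → run F
t=2: ready={A,C,D,E,F,G,H} → run C
t=3: ready={A,C,D,E,F,G,H} → run C
t=4: ready={A,C,D,E,F,G,H} → run C
t=5: ready={A,C,D,E,F,G,H} → run C
t=6: ready={A,D,E,F,G,H} → run D
t=7: ready={A,D,E,F,G,H} → run D
t=8: ready={A,E,F,G,H} → run F
t=9: ready={A,E,G,H} → run G
t=10: ready={A,E,G,H} → run G
t=11: ready={A,E,H} → run E
t=12: ready={A,E,H} → run E
t=13: ready={A,E,H} → run E
t=14: ready={A,E,H} → run E
t=15: ready={A,H} → run H
t=16: ready={A,H} → run H
t=17: ready={A,H} → run H
t=18: ready={A} → run A
t=19: ready={A} → run A
t=20: ready={A} → run A
t=21: ready={A} → run A
t=22: (idle)
t=23: (idle)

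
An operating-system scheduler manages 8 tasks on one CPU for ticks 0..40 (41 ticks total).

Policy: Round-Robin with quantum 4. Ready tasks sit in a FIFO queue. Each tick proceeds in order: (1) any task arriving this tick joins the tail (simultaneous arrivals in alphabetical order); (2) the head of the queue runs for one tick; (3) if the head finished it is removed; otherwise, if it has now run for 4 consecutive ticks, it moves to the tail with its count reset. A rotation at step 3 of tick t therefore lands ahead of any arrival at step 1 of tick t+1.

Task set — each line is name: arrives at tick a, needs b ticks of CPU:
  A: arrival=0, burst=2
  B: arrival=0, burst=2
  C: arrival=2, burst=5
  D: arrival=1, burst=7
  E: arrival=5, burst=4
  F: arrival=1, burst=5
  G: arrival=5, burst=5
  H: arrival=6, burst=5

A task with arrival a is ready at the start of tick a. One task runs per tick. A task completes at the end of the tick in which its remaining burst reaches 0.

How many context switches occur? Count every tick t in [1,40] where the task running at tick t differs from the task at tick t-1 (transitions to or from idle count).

t=0: queue=[A,B] q_used=0 → run A
t=1: queue=[A,B,D,F] q_used=1 → run A
t=2: queue=[B,D,F,C] q_used=0 → run B
t=3: queue=[B,D,F,C] q_used=1 → run B
t=4: queue=[D,F,C] q_used=0 → run D
t=5: queue=[D,F,C,E,G] q_used=1 → run D
t=6: queue=[D,F,C,E,G,H] q_used=2 → run D
t=7: queue=[D,F,C,E,G,H] q_used=3 → run D
t=8: queue=[F,C,E,G,H,D] q_used=0 → run F
t=9: queue=[F,C,E,G,H,D] q_used=1 → run F
t=10: queue=[F,C,E,G,H,D] q_used=2 → run F
t=11: queue=[F,C,E,G,H,D] q_used=3 → run F
t=12: queue=[C,E,G,H,D,F] q_used=0 → run C
t=13: queue=[C,E,G,H,D,F] q_used=1 → run C
t=14: queue=[C,E,G,H,D,F] q_used=2 → run C
t=15: queue=[C,E,G,H,D,F] q_used=3 → run C
t=16: queue=[E,G,H,D,F,C] q_used=0 → run E
t=17: queue=[E,G,H,D,F,C] q_used=1 → run E
t=18: queue=[E,G,H,D,F,C] q_used=2 → run E
t=19: queue=[E,G,H,D,F,C] q_used=3 → run E
t=20: queue=[G,H,D,F,C] q_used=0 → run G
t=21: queue=[G,H,D,F,C] q_used=1 → run G
t=22: queue=[G,H,D,F,C] q_used=2 → run G
t=23: queue=[G,H,D,F,C] q_used=3 → run G
t=24: queue=[H,D,F,C,G] q_used=0 → run H
t=25: queue=[H,D,F,C,G] q_used=1 → run H
t=26: queue=[H,D,F,C,G] q_used=2 → run H
t=27: queue=[H,D,F,C,G] q_used=3 → run H
t=28: queue=[D,F,C,G,H] q_used=0 → run D
t=29: queue=[D,F,C,G,H] q_used=1 → run D
t=30: queue=[D,F,C,G,H] q_used=2 → run D
t=31: queue=[F,C,G,H] q_used=0 → run F
t=32: queue=[C,G,H] q_used=0 → run C
t=33: queue=[G,H] q_used=0 → run G
t=34: queue=[H] q_used=0 → run H
t=35: (idle)
t=36: (idle)
t=37: (idle)
t=38: (idle)
t=39: (idle)
t=40: (idle)

context switches = 13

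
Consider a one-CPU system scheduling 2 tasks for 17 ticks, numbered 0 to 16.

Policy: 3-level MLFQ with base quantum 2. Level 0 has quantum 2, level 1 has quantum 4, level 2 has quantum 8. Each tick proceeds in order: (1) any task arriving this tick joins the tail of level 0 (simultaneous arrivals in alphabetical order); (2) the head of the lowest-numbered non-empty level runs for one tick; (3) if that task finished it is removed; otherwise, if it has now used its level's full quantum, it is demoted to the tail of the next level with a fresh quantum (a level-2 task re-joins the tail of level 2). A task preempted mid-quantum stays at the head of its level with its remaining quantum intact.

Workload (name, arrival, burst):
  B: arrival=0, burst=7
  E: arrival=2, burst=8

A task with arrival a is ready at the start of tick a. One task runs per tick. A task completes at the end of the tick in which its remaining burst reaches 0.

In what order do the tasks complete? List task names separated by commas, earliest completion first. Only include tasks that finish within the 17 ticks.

t=0: L0/L1/L2 = B/-/- → run B
t=1: L0/L1/L2 = B/-/- → run B
t=2: L0/L1/L2 = E/B/- → run E
t=3: L0/L1/L2 = E/B/- → run E
t=4: L0/L1/L2 = -/BE/- → run B
t=5: L0/L1/L2 = -/BE/- → run B
t=6: L0/L1/L2 = -/BE/- → run B
t=7: L0/L1/L2 = -/BE/- → run B
t=8: L0/L1/L2 = -/E/B → run E
t=9: L0/L1/L2 = -/E/B → run E
t=10: L0/L1/L2 = -/E/B → run E
t=11: L0/L1/L2 = -/E/B → run E
t=12: L0/L1/L2 = -/-/BE → run B
t=13: L0/L1/L2 = -/-/E → run E
t=14: L0/L1/L2 = -/-/E → run E
t=15: (idle)
t=16: (idle)

completion order = B, E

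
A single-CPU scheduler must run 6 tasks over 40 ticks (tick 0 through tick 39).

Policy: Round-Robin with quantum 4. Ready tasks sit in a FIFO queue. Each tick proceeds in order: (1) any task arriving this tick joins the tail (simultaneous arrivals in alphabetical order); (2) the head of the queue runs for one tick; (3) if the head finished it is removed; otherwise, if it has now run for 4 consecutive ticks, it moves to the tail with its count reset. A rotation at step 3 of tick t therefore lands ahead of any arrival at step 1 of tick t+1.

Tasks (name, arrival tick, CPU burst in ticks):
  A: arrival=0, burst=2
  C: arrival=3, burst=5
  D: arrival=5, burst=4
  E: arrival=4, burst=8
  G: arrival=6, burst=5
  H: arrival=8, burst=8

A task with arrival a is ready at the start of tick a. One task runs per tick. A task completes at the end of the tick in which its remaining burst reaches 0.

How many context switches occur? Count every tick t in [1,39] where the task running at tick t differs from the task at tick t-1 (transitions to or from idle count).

t=0: queue=[A] q_used=0 → run A
t=1: queue=[A] q_used=1 → run A
t=2: (idle)
t=3: queue=[C] q_used=0 → run C
t=4: queue=[C,E] q_used=1 → run C
t=5: queue=[C,E,D] q_used=2 → run C
t=6: queue=[C,E,D,G] q_used=3 → run C
t=7: queue=[E,D,G,C] q_used=0 → run E
t=8: queue=[E,D,G,C,H] q_used=1 → run E
t=9: queue=[E,D,G,C,H] q_used=2 → run E
t=10: queue=[E,D,G,C,H] q_used=3 → run E
t=11: queue=[D,G,C,H,E] q_used=0 → run D
t=12: queue=[D,G,C,H,E] q_used=1 → run D
t=13: queue=[D,G,C,H,E] q_used=2 → run D
t=14: queue=[D,G,C,H,E] q_used=3 → run D
t=15: queue=[G,C,H,E] q_used=0 → run G
t=16: queue=[G,C,H,E] q_used=1 → run G
t=17: queue=[G,C,H,E] q_used=2 → run G
t=18: queue=[G,C,H,E] q_used=3 → run G
t=19: queue=[C,H,E,G] q_used=0 → run C
t=20: queue=[H,E,G] q_used=0 → run H
t=21: queue=[H,E,G] q_used=1 → run H
t=22: queue=[H,E,G] q_used=2 → run H
t=23: queue=[H,E,G] q_used=3 → run H
t=24: queue=[E,G,H] q_used=0 → run E
t=25: queue=[E,G,H] q_used=1 → run E
t=26: queue=[E,G,H] q_used=2 → run E
t=27: queue=[E,G,H] q_used=3 → run E
t=28: queue=[G,H] q_used=0 → run G
t=29: queue=[H] q_used=0 → run H
t=30: queue=[H] q_used=1 → run H
t=31: queue=[H] q_used=2 → run H
t=32: queue=[H] q_used=3 → run H
t=33: (idle)
t=34: (idle)
t=35: (idle)
t=36: (idle)
t=37: (idle)
t=38: (idle)
t=39: (idle)

context switches = 11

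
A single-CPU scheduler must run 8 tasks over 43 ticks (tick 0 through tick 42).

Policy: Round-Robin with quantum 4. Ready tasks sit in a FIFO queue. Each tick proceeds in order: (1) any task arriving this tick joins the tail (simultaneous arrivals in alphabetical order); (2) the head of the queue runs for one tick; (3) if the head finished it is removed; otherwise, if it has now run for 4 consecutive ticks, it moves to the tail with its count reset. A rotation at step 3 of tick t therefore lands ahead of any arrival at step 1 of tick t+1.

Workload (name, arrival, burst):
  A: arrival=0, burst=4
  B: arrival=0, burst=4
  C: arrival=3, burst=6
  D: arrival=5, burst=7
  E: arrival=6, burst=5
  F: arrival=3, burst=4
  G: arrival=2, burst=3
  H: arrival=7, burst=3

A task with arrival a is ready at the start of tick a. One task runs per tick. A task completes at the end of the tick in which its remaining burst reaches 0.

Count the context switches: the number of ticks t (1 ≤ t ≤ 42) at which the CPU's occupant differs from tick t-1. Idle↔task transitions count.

t=0: queue=[A,B] q_used=0 → run A
t=1: queue=[A,B] q_used=1 → run A
t=2: queue=[A,B,G] q_used=2 → run A
t=3: queue=[A,B,G,C,F] q_used=3 → run A
t=4: queue=[B,G,C,F] q_used=0 → run B
t=5: queue=[B,G,C,F,D] q_used=1 → run B
t=6: queue=[B,G,C,F,D,E] q_used=2 → run B
t=7: queue=[B,G,C,F,D,E,H] q_used=3 → run B
t=8: queue=[G,C,F,D,E,H] q_used=0 → run G
t=9: queue=[G,C,F,D,E,H] q_used=1 → run G
t=10: queue=[G,C,F,D,E,H] q_used=2 → run G
t=11: queue=[C,F,D,E,H] q_used=0 → run C
t=12: queue=[C,F,D,E,H] q_used=1 → run C
t=13: queue=[C,F,D,E,H] q_used=2 → run C
t=14: queue=[C,F,D,E,H] q_used=3 → run C
t=15: queue=[F,D,E,H,C] q_used=0 → run F
t=16: queue=[F,D,E,H,C] q_used=1 → run F
t=17: queue=[F,D,E,H,C] q_used=2 → run F
t=18: queue=[F,D,E,H,C] q_used=3 → run F
t=19: queue=[D,E,H,C] q_used=0 → run D
t=20: queue=[D,E,H,C] q_used=1 → run D
t=21: queue=[D,E,H,C] q_used=2 → run D
t=22: queue=[D,E,H,C] q_used=3 → run D
t=23: queue=[E,H,C,D] q_used=0 → run E
t=24: queue=[E,H,C,D] q_used=1 → run E
t=25: queue=[E,H,C,D] q_used=2 → run E
t=26: queue=[E,H,C,D] q_used=3 → run E
t=27: queue=[H,C,D,E] q_used=0 → run H
t=28: queue=[H,C,D,E] q_used=1 → run H
t=29: queue=[H,C,D,E] q_used=2 → run H
t=30: queue=[C,D,E] q_used=0 → run C
t=31: queue=[C,D,E] q_used=1 → run C
t=32: queue=[D,E] q_used=0 → run D
t=33: queue=[D,E] q_used=1 → run D
t=34: queue=[D,E] q_used=2 → run D
t=35: queue=[E] q_used=0 → run E
t=36: (idle)
t=37: (idle)
t=38: (idle)
t=39: (idle)
t=40: (idle)
t=41: (idle)
t=42: (idle)

context switches = 11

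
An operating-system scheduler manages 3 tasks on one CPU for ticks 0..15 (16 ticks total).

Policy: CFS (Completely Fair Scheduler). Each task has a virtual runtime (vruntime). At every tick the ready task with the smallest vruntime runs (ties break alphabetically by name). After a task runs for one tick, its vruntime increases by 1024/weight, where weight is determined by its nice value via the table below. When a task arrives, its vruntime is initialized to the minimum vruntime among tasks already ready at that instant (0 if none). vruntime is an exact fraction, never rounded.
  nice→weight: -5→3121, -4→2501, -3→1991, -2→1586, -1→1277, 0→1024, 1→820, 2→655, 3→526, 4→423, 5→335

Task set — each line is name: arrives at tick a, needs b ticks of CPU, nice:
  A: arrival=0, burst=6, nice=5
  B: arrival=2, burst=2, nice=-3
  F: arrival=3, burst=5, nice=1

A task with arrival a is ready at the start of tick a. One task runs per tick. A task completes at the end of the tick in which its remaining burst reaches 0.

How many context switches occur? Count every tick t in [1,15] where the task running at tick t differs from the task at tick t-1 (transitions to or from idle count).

t=0: vr[A=0] → run A
t=1: vr[A=1024/335] → run A
t=2: vr[A=2048/335 B=2048/335] → run A
t=3: vr[A=3072/335 B=2048/335 F=2048/335] → run B
t=4: vr[A=3072/335 B=4420608/666985 F=2048/335] → run F
t=5: vr[A=3072/335 B=4420608/666985 F=20224/2747] → run B
t=6: vr[A=3072/335 F=20224/2747] → run F
t=7: vr[A=3072/335 F=118272/13735] → run F
t=8: vr[A=3072/335 F=135424/13735] → run A
t=9: vr[A=4096/335 F=135424/13735] → run F
t=10: vr[A=4096/335 F=152576/13735] → run F
t=11: vr[A=4096/335] → run A
t=12: vr[A=1024/67] → run A
t=13: (idle)
t=14: (idle)
t=15: (idle)

context switches = 8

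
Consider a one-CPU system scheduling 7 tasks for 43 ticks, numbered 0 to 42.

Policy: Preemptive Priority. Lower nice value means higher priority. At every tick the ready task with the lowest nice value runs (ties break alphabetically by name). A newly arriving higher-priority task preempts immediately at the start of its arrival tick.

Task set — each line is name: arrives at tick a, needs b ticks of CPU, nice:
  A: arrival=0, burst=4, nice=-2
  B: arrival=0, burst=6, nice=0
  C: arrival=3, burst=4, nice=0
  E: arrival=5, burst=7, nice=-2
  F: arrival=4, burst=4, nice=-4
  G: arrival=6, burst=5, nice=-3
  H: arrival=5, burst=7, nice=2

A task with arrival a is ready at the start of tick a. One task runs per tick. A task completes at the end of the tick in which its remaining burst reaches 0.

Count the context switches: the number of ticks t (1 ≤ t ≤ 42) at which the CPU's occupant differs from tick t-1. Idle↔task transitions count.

context switches = 7

t=0: ready={A,B} → run A
t=1: ready={A,B} → run A
t=2: ready={A,B} → run A
t=3: ready={A,B,C} → run A
t=4: ready={B,C,F} → run F
t=5: ready={B,C,E,F,H} → run F
t=6: ready={B,C,E,F,G,H} → run F
t=7: ready={B,C,E,F,G,H} → run F
t=8: ready={B,C,E,G,H} → run G
t=9: ready={B,C,E,G,H} → run G
t=10: ready={B,C,E,G,H} → run G
t=11: ready={B,C,E,G,H} → run G
t=12: ready={B,C,E,G,H} → run G
t=13: ready={B,C,E,H} → run E
t=14: ready={B,C,E,H} → run E
t=15: ready={B,C,E,H} → run E
t=16: ready={B,C,E,H} → run E
t=17: ready={B,C,E,H} → run E
t=18: ready={B,C,E,H} → run E
t=19: ready={B,C,E,H} → run E
t=20: ready={B,C,H} → run B
t=21: ready={B,C,H} → run B
t=22: ready={B,C,H} → run B
t=23: ready={B,C,H} → run B
t=24: ready={B,C,H} → run B
t=25: ready={B,C,H} → run B
t=26: ready={C,H} → run C
t=27: ready={C,H} → run C
t=28: ready={C,H} → run C
t=29: ready={C,H} → run C
t=30: ready={H} → run H
t=31: ready={H} → run H
t=32: ready={H} → run H
t=33: ready={H} → run H
t=34: ready={H} → run H
t=35: ready={H} → run H
t=36: ready={H} → run H
t=37: (idle)
t=38: (idle)
t=39: (idle)
t=40: (idle)
t=41: (idle)
t=42: (idle)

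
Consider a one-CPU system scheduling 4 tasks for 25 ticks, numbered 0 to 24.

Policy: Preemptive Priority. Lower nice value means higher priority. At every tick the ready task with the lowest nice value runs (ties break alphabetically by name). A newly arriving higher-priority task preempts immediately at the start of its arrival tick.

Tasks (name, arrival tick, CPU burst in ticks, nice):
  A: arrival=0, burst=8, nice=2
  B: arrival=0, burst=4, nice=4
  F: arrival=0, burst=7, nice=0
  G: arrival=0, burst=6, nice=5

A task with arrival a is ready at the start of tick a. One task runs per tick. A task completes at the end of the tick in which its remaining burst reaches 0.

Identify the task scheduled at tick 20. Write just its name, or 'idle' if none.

running at tick 20 = G

t=0: ready={A,B,F,G} → run F
t=1: ready={A,B,F,G} → run F
t=2: ready={A,B,F,G} → run F
t=3: ready={A,B,F,G} → run F
t=4: ready={A,B,F,G} → run F
t=5: ready={A,B,F,G} → run F
t=6: ready={A,B,F,G} → run F
t=7: ready={A,B,G} → run A
t=8: ready={A,B,G} → run A
t=9: ready={A,B,G} → run A
t=10: ready={A,B,G} → run A
t=11: ready={A,B,G} → run A
t=12: ready={A,B,G} → run A
t=13: ready={A,B,G} → run A
t=14: ready={A,B,G} → run A
t=15: ready={B,G} → run B
t=16: ready={B,G} → run B
t=17: ready={B,G} → run B
t=18: ready={B,G} → run B
t=19: ready={G} → run G
t=20: ready={G} → run G
t=21: ready={G} → run G
t=22: ready={G} → run G
t=23: ready={G} → run G
t=24: ready={G} → run G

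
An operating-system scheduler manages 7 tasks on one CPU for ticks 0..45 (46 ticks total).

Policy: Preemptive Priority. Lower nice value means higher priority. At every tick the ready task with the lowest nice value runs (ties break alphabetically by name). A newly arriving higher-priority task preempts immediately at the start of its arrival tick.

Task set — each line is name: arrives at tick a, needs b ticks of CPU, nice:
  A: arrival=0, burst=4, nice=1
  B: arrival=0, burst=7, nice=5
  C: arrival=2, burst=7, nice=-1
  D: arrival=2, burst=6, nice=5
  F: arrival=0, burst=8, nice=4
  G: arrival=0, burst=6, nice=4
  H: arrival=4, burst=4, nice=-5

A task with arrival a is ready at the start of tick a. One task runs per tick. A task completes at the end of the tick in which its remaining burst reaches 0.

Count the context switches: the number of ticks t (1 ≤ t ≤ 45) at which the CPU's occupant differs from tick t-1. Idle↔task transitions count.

t=0: ready={A,B,F,G} → run A
t=1: ready={A,B,F,G} → run A
t=2: ready={A,B,C,D,F,G} → run C
t=3: ready={A,B,C,D,F,G} → run C
t=4: ready={A,B,C,D,F,G,H} → run H
t=5: ready={A,B,C,D,F,G,H} → run H
t=6: ready={A,B,C,D,F,G,H} → run H
t=7: ready={A,B,C,D,F,G,H} → run H
t=8: ready={A,B,C,D,F,G} → run C
t=9: ready={A,B,C,D,F,G} → run C
t=10: ready={A,B,C,D,F,G} → run C
t=11: ready={A,B,C,D,F,G} → run C
t=12: ready={A,B,C,D,F,G} → run C
t=13: ready={A,B,D,F,G} → run A
t=14: ready={A,B,D,F,G} → run A
t=15: ready={B,D,F,G} → run F
t=16: ready={B,D,F,G} → run F
t=17: ready={B,D,F,G} → run F
t=18: ready={B,D,F,G} → run F
t=19: ready={B,D,F,G} → run F
t=20: ready={B,D,F,G} → run F
t=21: ready={B,D,F,G} → run F
t=22: ready={B,D,F,G} → run F
t=23: ready={B,D,G} → run G
t=24: ready={B,D,G} → run G
t=25: ready={B,D,G} → run G
t=26: ready={B,D,G} → run G
t=27: ready={B,D,G} → run G
t=28: ready={B,D,G} → run G
t=29: ready={B,D} → run B
t=30: ready={B,D} → run B
t=31: ready={B,D} → run B
t=32: ready={B,D} → run B
t=33: ready={B,D} → run B
t=34: ready={B,D} → run B
t=35: ready={B,D} → run B
t=36: ready={D} → run D
t=37: ready={D} → run D
t=38: ready={D} → run D
t=39: ready={D} → run D
t=40: ready={D} → run D
t=41: ready={D} → run D
t=42: (idle)
t=43: (idle)
t=44: (idle)
t=45: (idle)

context switches = 9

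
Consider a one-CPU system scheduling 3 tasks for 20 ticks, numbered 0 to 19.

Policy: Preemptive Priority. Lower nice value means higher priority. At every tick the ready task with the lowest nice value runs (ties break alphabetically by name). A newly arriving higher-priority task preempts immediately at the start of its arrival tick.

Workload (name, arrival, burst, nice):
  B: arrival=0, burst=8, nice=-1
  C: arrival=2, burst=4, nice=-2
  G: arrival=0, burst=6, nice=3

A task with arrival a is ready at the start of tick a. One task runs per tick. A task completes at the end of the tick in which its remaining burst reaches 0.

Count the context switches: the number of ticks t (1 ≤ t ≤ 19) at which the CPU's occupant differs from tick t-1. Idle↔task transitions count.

t=0: ready={B,G} → run B
t=1: ready={B,G} → run B
t=2: ready={B,C,G} → run C
t=3: ready={B,C,G} → run C
t=4: ready={B,C,G} → run C
t=5: ready={B,C,G} → run C
t=6: ready={B,G} → run B
t=7: ready={B,G} → run B
t=8: ready={B,G} → run B
t=9: ready={B,G} → run B
t=10: ready={B,G} → run B
t=11: ready={B,G} → run B
t=12: ready={G} → run G
t=13: ready={G} → run G
t=14: ready={G} → run G
t=15: ready={G} → run G
t=16: ready={G} → run G
t=17: ready={G} → run G
t=18: (idle)
t=19: (idle)

context switches = 4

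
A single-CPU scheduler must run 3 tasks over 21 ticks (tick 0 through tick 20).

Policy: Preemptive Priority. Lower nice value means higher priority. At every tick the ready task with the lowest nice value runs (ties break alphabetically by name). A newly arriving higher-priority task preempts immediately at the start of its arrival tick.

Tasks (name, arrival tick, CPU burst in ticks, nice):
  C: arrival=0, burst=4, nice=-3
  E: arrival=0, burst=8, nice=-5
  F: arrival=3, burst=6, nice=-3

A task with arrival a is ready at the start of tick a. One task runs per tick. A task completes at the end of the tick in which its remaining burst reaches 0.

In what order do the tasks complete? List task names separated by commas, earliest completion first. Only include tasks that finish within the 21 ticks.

completion order = E, C, F

t=0: ready={C,E} → run E
t=1: ready={C,E} → run E
t=2: ready={C,E} → run E
t=3: ready={C,E,F} → run E
t=4: ready={C,E,F} → run E
t=5: ready={C,E,F} → run E
t=6: ready={C,E,F} → run E
t=7: ready={C,E,F} → run E
t=8: ready={C,F} → run C
t=9: ready={C,F} → run C
t=10: ready={C,F} → run C
t=11: ready={C,F} → run C
t=12: ready={F} → run F
t=13: ready={F} → run F
t=14: ready={F} → run F
t=15: ready={F} → run F
t=16: ready={F} → run F
t=17: ready={F} → run F
t=18: (idle)
t=19: (idle)
t=20: (idle)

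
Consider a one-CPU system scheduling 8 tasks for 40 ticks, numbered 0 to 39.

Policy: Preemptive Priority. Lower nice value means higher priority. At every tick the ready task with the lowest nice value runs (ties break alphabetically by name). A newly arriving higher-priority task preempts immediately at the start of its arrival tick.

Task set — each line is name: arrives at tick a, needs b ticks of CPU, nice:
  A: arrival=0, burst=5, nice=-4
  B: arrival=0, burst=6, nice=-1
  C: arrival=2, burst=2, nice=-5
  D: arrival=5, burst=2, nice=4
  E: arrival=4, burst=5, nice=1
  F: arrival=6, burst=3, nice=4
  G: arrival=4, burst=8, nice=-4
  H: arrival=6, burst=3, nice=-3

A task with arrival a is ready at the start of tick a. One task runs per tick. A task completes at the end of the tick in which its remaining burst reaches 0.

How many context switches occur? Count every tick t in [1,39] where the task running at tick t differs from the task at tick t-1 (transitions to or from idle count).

context switches = 9

t=0: ready={A,B} → run A
t=1: ready={A,B} → run A
t=2: ready={A,B,C} → run C
t=3: ready={A,B,C} → run C
t=4: ready={A,B,E,G} → run A
t=5: ready={A,B,D,E,G} → run A
t=6: ready={A,B,D,E,F,G,H} → run A
t=7: ready={B,D,E,F,G,H} → run G
t=8: ready={B,D,E,F,G,H} → run G
t=9: ready={B,D,E,F,G,H} → run G
t=10: ready={B,D,E,F,G,H} → run G
t=11: ready={B,D,E,F,G,H} → run G
t=12: ready={B,D,E,F,G,H} → run G
t=13: ready={B,D,E,F,G,H} → run G
t=14: ready={B,D,E,F,G,H} → run G
t=15: ready={B,D,E,F,H} → run H
t=16: ready={B,D,E,F,H} → run H
t=17: ready={B,D,E,F,H} → run H
t=18: ready={B,D,E,F} → run B
t=19: ready={B,D,E,F} → run B
t=20: ready={B,D,E,F} → run B
t=21: ready={B,D,E,F} → run B
t=22: ready={B,D,E,F} → run B
t=23: ready={B,D,E,F} → run B
t=24: ready={D,E,F} → run E
t=25: ready={D,E,F} → run E
t=26: ready={D,E,F} → run E
t=27: ready={D,E,F} → run E
t=28: ready={D,E,F} → run E
t=29: ready={D,F} → run D
t=30: ready={D,F} → run D
t=31: ready={F} → run F
t=32: ready={F} → run F
t=33: ready={F} → run F
t=34: (idle)
t=35: (idle)
t=36: (idle)
t=37: (idle)
t=38: (idle)
t=39: (idle)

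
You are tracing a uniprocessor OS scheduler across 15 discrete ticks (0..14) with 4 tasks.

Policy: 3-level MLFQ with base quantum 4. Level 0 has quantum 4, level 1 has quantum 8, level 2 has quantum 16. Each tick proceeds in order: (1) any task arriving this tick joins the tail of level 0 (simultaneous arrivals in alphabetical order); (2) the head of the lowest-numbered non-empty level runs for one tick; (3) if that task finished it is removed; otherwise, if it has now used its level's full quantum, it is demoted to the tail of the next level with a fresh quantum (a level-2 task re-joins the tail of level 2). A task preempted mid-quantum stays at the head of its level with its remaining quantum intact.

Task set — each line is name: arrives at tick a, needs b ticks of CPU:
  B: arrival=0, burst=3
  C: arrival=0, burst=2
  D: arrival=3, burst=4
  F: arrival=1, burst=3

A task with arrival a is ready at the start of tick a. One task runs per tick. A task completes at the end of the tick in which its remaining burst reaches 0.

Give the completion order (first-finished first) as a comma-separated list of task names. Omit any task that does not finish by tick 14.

completion order = B, C, F, D

t=0: L0/L1/L2 = BC/-/- → run B
t=1: L0/L1/L2 = BCF/-/- → run B
t=2: L0/L1/L2 = BCF/-/- → run B
t=3: L0/L1/L2 = CFD/-/- → run C
t=4: L0/L1/L2 = CFD/-/- → run C
t=5: L0/L1/L2 = FD/-/- → run F
t=6: L0/L1/L2 = FD/-/- → run F
t=7: L0/L1/L2 = FD/-/- → run F
t=8: L0/L1/L2 = D/-/- → run D
t=9: L0/L1/L2 = D/-/- → run D
t=10: L0/L1/L2 = D/-/- → run D
t=11: L0/L1/L2 = D/-/- → run D
t=12: (idle)
t=13: (idle)
t=14: (idle)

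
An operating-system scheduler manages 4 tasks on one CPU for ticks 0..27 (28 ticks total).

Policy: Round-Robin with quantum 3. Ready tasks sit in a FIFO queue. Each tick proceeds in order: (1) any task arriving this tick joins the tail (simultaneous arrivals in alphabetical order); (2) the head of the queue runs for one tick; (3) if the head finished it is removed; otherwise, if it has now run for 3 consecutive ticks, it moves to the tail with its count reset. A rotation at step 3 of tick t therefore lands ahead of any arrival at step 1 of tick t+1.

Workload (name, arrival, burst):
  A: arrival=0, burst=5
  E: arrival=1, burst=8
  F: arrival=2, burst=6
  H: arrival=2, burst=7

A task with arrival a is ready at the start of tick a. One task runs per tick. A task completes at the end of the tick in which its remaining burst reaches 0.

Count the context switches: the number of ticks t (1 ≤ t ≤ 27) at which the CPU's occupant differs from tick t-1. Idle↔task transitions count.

context switches = 10

t=0: queue=[A] q_used=0 → run A
t=1: queue=[A,E] q_used=1 → run A
t=2: queue=[A,E,F,H] q_used=2 → run A
t=3: queue=[E,F,H,A] q_used=0 → run E
t=4: queue=[E,F,H,A] q_used=1 → run E
t=5: queue=[E,F,H,A] q_used=2 → run E
t=6: queue=[F,H,A,E] q_used=0 → run F
t=7: queue=[F,H,A,E] q_used=1 → run F
t=8: queue=[F,H,A,E] q_used=2 → run F
t=9: queue=[H,A,E,F] q_used=0 → run H
t=10: queue=[H,A,E,F] q_used=1 → run H
t=11: queue=[H,A,E,F] q_used=2 → run H
t=12: queue=[A,E,F,H] q_used=0 → run A
t=13: queue=[A,E,F,H] q_used=1 → run A
t=14: queue=[E,F,H] q_used=0 → run E
t=15: queue=[E,F,H] q_used=1 → run E
t=16: queue=[E,F,H] q_used=2 → run E
t=17: queue=[F,H,E] q_used=0 → run F
t=18: queue=[F,H,E] q_used=1 → run F
t=19: queue=[F,H,E] q_used=2 → run F
t=20: queue=[H,E] q_used=0 → run H
t=21: queue=[H,E] q_used=1 → run H
t=22: queue=[H,E] q_used=2 → run H
t=23: queue=[E,H] q_used=0 → run E
t=24: queue=[E,H] q_used=1 → run E
t=25: queue=[H] q_used=0 → run H
t=26: (idle)
t=27: (idle)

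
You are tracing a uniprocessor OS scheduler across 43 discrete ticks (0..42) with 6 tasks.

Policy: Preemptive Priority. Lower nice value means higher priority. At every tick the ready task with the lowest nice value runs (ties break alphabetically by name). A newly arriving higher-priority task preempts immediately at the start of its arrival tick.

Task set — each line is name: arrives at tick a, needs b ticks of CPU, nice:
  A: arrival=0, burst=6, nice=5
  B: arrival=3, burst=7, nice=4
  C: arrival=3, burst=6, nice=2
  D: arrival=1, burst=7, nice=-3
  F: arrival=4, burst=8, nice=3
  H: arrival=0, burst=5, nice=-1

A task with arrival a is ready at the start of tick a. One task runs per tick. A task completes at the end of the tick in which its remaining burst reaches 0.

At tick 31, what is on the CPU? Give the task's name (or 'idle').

t=0: ready={A,H} → run H
t=1: ready={A,D,H} → run D
t=2: ready={A,D,H} → run D
t=3: ready={A,B,C,D,H} → run D
t=4: ready={A,B,C,D,F,H} → run D
t=5: ready={A,B,C,D,F,H} → run D
t=6: ready={A,B,C,D,F,H} → run D
t=7: ready={A,B,C,D,F,H} → run D
t=8: ready={A,B,C,F,H} → run H
t=9: ready={A,B,C,F,H} → run H
t=10: ready={A,B,C,F,H} → run H
t=11: ready={A,B,C,F,H} → run H
t=12: ready={A,B,C,F} → run C
t=13: ready={A,B,C,F} → run C
t=14: ready={A,B,C,F} → run C
t=15: ready={A,B,C,F} → run C
t=16: ready={A,B,C,F} → run C
t=17: ready={A,B,C,F} → run C
t=18: ready={A,B,F} → run F
t=19: ready={A,B,F} → run F
t=20: ready={A,B,F} → run F
t=21: ready={A,B,F} → run F
t=22: ready={A,B,F} → run F
t=23: ready={A,B,F} → run F
t=24: ready={A,B,F} → run F
t=25: ready={A,B,F} → run F
t=26: ready={A,B} → run B
t=27: ready={A,B} → run B
t=28: ready={A,B} → run B
t=29: ready={A,B} → run B
t=30: ready={A,B} → run B
t=31: ready={A,B} → run B
t=32: ready={A,B} → run B
t=33: ready={A} → run A
t=34: ready={A} → run A
t=35: ready={A} → run A
t=36: ready={A} → run A
t=37: ready={A} → run A
t=38: ready={A} → run A
t=39: (idle)
t=40: (idle)
t=41: (idle)
t=42: (idle)

running at tick 31 = B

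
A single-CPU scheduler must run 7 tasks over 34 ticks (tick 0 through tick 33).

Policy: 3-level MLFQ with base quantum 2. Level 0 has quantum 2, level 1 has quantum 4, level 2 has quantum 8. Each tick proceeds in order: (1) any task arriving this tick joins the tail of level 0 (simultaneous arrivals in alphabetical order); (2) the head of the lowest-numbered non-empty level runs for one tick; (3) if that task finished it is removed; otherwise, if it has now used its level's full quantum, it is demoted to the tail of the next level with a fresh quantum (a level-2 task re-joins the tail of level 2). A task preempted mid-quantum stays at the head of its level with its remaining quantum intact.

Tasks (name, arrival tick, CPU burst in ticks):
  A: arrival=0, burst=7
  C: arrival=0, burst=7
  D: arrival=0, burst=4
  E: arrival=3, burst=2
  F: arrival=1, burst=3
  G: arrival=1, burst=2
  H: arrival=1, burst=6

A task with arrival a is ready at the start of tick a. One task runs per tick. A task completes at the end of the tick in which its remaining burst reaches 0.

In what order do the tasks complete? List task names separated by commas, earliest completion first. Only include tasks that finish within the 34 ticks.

t=0: L0/L1/L2 = ACD/-/- → run A
t=1: L0/L1/L2 = ACDFGH/-/- → run A
t=2: L0/L1/L2 = CDFGH/A/- → run C
t=3: L0/L1/L2 = CDFGHE/A/- → run C
t=4: L0/L1/L2 = DFGHE/AC/- → run D
t=5: L0/L1/L2 = DFGHE/AC/- → run D
t=6: L0/L1/L2 = FGHE/ACD/- → run F
t=7: L0/L1/L2 = FGHE/ACD/- → run F
t=8: L0/L1/L2 = GHE/ACDF/- → run G
t=9: L0/L1/L2 = GHE/ACDF/- → run G
t=10: L0/L1/L2 = HE/ACDF/- → run H
t=11: L0/L1/L2 = HE/ACDF/- → run H
t=12: L0/L1/L2 = E/ACDFH/- → run E
t=13: L0/L1/L2 = E/ACDFH/- → run E
t=14: L0/L1/L2 = -/ACDFH/- → run A
t=15: L0/L1/L2 = -/ACDFH/- → run A
t=16: L0/L1/L2 = -/ACDFH/- → run A
t=17: L0/L1/L2 = -/ACDFH/- → run A
t=18: L0/L1/L2 = -/CDFH/A → run C
t=19: L0/L1/L2 = -/CDFH/A → run C
t=20: L0/L1/L2 = -/CDFH/A → run C
t=21: L0/L1/L2 = -/CDFH/A → run C
t=22: L0/L1/L2 = -/DFH/AC → run D
t=23: L0/L1/L2 = -/DFH/AC → run D
t=24: L0/L1/L2 = -/FH/AC → run F
t=25: L0/L1/L2 = -/H/AC → run H
t=26: L0/L1/L2 = -/H/AC → run H
t=27: L0/L1/L2 = -/H/AC → run H
t=28: L0/L1/L2 = -/H/AC → run H
t=29: L0/L1/L2 = -/-/AC → run A
t=30: L0/L1/L2 = -/-/C → run C
t=31: (idle)
t=32: (idle)
t=33: (idle)

completion order = G, E, D, F, H, A, C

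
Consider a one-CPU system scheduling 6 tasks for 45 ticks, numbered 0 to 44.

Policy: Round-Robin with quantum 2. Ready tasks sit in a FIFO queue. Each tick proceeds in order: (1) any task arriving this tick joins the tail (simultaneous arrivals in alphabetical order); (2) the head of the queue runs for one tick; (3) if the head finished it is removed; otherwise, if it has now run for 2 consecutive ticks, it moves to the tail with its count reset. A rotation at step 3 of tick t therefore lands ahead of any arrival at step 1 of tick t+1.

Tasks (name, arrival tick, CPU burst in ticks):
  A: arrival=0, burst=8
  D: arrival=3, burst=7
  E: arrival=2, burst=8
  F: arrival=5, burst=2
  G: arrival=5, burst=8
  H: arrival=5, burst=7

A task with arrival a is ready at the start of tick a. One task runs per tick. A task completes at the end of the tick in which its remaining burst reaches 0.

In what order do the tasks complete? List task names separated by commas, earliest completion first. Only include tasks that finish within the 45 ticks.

t=0: queue=[A] q_used=0 → run A
t=1: queue=[A] q_used=1 → run A
t=2: queue=[A,E] q_used=0 → run A
t=3: queue=[A,E,D] q_used=1 → run A
t=4: queue=[E,D,A] q_used=0 → run E
t=5: queue=[E,D,A,F,G,H] q_used=1 → run E
t=6: queue=[D,A,F,G,H,E] q_used=0 → run D
t=7: queue=[D,A,F,G,H,E] q_used=1 → run D
t=8: queue=[A,F,G,H,E,D] q_used=0 → run A
t=9: queue=[A,F,G,H,E,D] q_used=1 → run A
t=10: queue=[F,G,H,E,D,A] q_used=0 → run F
t=11: queue=[F,G,H,E,D,A] q_used=1 → run F
t=12: queue=[G,H,E,D,A] q_used=0 → run G
t=13: queue=[G,H,E,D,A] q_used=1 → run G
t=14: queue=[H,E,D,A,G] q_used=0 → run H
t=15: queue=[H,E,D,A,G] q_used=1 → run H
t=16: queue=[E,D,A,G,H] q_used=0 → run E
t=17: queue=[E,D,A,G,H] q_used=1 → run E
t=18: queue=[D,A,G,H,E] q_used=0 → run D
t=19: queue=[D,A,G,H,E] q_used=1 → run D
t=20: queue=[A,G,H,E,D] q_used=0 → run A
t=21: queue=[A,G,H,E,D] q_used=1 → run A
t=22: queue=[G,H,E,D] q_used=0 → run G
t=23: queue=[G,H,E,D] q_used=1 → run G
t=24: queue=[H,E,D,G] q_used=0 → run H
t=25: queue=[H,E,D,G] q_used=1 → run H
t=26: queue=[E,D,G,H] q_used=0 → run E
t=27: queue=[E,D,G,H] q_used=1 → run E
t=28: queue=[D,G,H,E] q_used=0 → run D
t=29: queue=[D,G,H,E] q_used=1 → run D
t=30: queue=[G,H,E,D] q_used=0 → run G
t=31: queue=[G,H,E,D] q_used=1 → run G
t=32: queue=[H,E,D,G] q_used=0 → run H
t=33: queue=[H,E,D,G] q_used=1 → run H
t=34: queue=[E,D,G,H] q_used=0 → run E
t=35: queue=[E,D,G,H] q_used=1 → run E
t=36: queue=[D,G,H] q_used=0 → run D
t=37: queue=[G,H] q_used=0 → run G
t=38: queue=[G,H] q_used=1 → run G
t=39: queue=[H] q_used=0 → run H
t=40: (idle)
t=41: (idle)
t=42: (idle)
t=43: (idle)
t=44: (idle)

completion order = F, A, E, D, G, H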